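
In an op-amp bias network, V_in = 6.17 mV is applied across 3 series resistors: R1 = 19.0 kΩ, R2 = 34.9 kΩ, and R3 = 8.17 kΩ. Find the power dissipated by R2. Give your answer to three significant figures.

P ≈ 0.345 nW

Series current I = V_in/ΣR = 6.17/62.07 = 0.09940 µA.
P = I²R = 0.009881 × 34.9 = 0.3449 nW.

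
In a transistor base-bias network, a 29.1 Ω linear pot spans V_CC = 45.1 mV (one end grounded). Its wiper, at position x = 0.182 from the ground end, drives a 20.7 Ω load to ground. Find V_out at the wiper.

V_out ≈ 6.79 mV

Lower segment x·R_p = 5.296 Ω; upper segment (1−x)·R_p = 23.80 Ω.
Lower segment in parallel with the load: 5.296 ‖ 20.7 = 4.217 Ω.
V_out = 45.1 × 4.217/(23.80 + 4.217) = 6.788 mV.
(Unloaded: V_out = x·V_CC = 8.21 mV.)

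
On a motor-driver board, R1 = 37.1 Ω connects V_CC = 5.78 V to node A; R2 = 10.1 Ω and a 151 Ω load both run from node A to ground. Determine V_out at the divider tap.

The load sits in parallel with R2, giving an effective lower resistance R2' = R2·R_L/(R2+R_L) = 9.467 Ω.
Now apply the divider: V_out = 5.78 × 0.2033 = 1.175 V.
(Unloaded it would be 1.24 V; the load pulls it down.)

V_out ≈ 1.18 V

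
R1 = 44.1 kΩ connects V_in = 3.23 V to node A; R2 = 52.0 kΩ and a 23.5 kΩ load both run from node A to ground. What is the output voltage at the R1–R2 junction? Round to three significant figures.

First combine the lower leg with the load: R2 ‖ R_L = 16.19 kΩ.
Voltage divider with the loaded lower leg: V_out = 3.23 × 16.19/(44.1 + 16.19) = 3.23 × 0.2685 = 0.8672 V.

V_out ≈ 0.867 V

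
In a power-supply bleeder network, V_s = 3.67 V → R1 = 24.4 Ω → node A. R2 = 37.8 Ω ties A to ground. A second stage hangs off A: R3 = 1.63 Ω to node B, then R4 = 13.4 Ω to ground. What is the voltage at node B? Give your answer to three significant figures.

Looking into the second stage from A: R3 + R4 = 15.03 Ω appears in parallel with R2.
Effective lower resistance at A: R2 ‖ 15.03 = 10.75 Ω.
V_A = 3.67 × 10.75/(24.4 + 10.75) = 1.123 V.
V_B = V_A × 0.8916 = 1.001 V.

V_B ≈ 1.00 V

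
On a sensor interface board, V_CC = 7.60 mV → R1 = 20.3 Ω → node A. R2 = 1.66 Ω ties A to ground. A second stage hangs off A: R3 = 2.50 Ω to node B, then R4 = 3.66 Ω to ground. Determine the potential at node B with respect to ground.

Looking into the second stage from A: R3 + R4 = 6.160 Ω appears in parallel with R2.
R2 ‖ (R3+R4) = 1.308 Ω.
So V_A = 7.60 × 0.06052 = 0.4599 mV.
Then the unloaded second divider: V_B = V_A × R4/(R3+R4) = 0.4599 × 0.5942 = 0.2733 mV.

V_B ≈ 0.273 mV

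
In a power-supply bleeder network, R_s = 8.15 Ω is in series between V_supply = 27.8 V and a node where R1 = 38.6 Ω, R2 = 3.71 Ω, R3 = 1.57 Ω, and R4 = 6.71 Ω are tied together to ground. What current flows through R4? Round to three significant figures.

I ≈ 0.422 A

Parallel bank: R_p = 1/(1/38.6 + 1/3.71 + 1/1.57 + 1/6.71) = 0.9247 Ω.
V_A by voltage divider: V_A = 27.8 × 0.9247/(8.15 + 0.9247) = 2.833 V.
Branch current I = V_A/R4 = 2.833/6.71 = 0.4222 A.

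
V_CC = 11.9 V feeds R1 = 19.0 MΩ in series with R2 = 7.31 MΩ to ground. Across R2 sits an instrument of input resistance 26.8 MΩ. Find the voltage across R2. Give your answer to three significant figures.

The load sits in parallel with R2, giving an effective lower resistance R2' = R2·R_L/(R2+R_L) = 5.743 MΩ.
Then V_out = V_CC · R2'/(R1 + R2') = 11.9 × 5.743/24.74 = 2.762 V.
(Unloaded it would be 3.31 V; the load pulls it down.)

V_out ≈ 2.76 V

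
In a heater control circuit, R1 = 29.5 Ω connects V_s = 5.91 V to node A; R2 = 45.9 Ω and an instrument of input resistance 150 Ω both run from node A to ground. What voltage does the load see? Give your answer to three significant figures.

First combine the lower leg with the load: R2 ‖ R_L = 35.15 Ω.
Now apply the divider: V_out = 5.91 × 0.5437 = 3.213 V.

V_out ≈ 3.21 V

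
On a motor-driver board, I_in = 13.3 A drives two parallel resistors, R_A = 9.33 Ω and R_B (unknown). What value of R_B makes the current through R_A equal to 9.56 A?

R_B ≈ 23.8 Ω

The fraction through R_A equals R_B/(R_A+R_B).
9.56/13.3 = R_B/(R_A + R_B) → R_B = R_A · (0.7188)/(1 − 0.7188) = 9.33 × 2.556 = 23.85 Ω.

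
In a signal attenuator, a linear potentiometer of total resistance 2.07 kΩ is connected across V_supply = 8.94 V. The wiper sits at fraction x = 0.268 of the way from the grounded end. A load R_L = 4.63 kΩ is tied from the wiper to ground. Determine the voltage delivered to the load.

V_out ≈ 2.20 V

Split the track: R_lower = x·R_p = 0.5548 kΩ, R_upper = (1−x)·R_p = 1.515 kΩ.
Lower segment in parallel with the load: 0.5548 ‖ 4.63 = 0.4954 kΩ.
V_out = 8.94 × 0.4954/(1.515 + 0.4954) = 2.203 V.
(Unloaded: V_out = x·V_supply = 2.40 V.)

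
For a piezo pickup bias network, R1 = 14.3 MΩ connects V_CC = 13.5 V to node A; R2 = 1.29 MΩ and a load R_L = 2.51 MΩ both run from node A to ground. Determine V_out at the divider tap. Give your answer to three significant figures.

R2 ‖ R_L = (1.29 × 2.51)/(1.29 + 2.51) = 0.8521 MΩ.
Then V_out = V_CC · R2'/(R1 + R2') = 13.5 × 0.8521/15.15 = 0.7592 V.

V_out ≈ 0.759 V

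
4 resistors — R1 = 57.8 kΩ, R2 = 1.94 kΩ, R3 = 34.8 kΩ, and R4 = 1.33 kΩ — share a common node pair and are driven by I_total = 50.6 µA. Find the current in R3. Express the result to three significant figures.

I ≈ 1.11 µA

Conductances: ΣG = 1/57.8 + 1/1.94 + 1/34.8 + 1/1.33 = 1.313 (1/kΩ).
Current divider: I(R3) = I_total · G_k/ΣG = 50.6 × (0.02874/1.313) = 50.6 × 0.02188 = 1.107 µA.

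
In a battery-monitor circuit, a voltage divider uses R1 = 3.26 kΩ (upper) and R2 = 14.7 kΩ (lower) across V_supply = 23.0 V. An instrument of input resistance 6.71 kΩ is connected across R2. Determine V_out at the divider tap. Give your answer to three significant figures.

V_out ≈ 13.5 V

R2 ‖ R_L = (14.7 × 6.71)/(14.7 + 6.71) = 4.607 kΩ.
Now apply the divider: V_out = 23.0 × 0.5856 = 13.47 V.
(Unloaded it would be 18.8 V; the load pulls it down.)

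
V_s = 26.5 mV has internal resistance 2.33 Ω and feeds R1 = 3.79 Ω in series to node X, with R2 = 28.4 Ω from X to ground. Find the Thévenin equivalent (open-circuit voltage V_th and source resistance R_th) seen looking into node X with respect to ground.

R1' = 2.33 + 3.79 = 6.120 Ω (source resistance + R1).
With X open, the divider is unloaded: V_th = 26.5 × 28.4/34.52 = 21.80 mV.
Zeroing V_s shorts the top of R1' to ground, so R_th = R1' ‖ R2 = 5.035 Ω.

V_th ≈ 21.8 mV, R_th ≈ 5.03 Ω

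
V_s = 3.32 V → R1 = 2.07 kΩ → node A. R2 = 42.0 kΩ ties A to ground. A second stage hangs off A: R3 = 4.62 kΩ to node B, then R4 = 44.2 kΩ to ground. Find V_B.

V_B ≈ 2.75 V

Looking into the second stage from A: R3 + R4 = 48.82 kΩ appears in parallel with R2.
Effective lower resistance at A: R2 ‖ 48.82 = 22.58 kΩ.
V_A = 3.32 × 22.58/(2.07 + 22.58) = 3.041 V.
Then the unloaded second divider: V_B = V_A × R4/(R3+R4) = 3.041 × 0.9054 = 2.753 V.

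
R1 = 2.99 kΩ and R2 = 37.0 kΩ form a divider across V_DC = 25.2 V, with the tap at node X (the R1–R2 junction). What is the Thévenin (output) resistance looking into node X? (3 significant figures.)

R_th ≈ 2.77 kΩ

Zeroing V_DC shorts the top of R1 to ground, so R_th = R1 ‖ R2 = 2.766 kΩ.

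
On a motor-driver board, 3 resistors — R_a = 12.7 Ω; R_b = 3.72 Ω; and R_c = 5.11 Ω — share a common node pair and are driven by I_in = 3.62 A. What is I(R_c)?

Conductances: ΣG = 1/12.7 + 1/3.72 + 1/5.11 = 0.5433 (1/Ω).
Current divider: I(R_c) = I_in · G_k/ΣG = 3.62 × (0.1957/0.5433) = 3.62 × 0.3602 = 1.304 A.

I ≈ 1.30 A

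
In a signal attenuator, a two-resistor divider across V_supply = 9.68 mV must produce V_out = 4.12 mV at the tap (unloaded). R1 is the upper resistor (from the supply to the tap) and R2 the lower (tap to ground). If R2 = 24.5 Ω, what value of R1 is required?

V_out/V_supply = R2/(R1+R2) = 0.4256.
So R1 = R2 · (V_supply/V_out − 1) = 24.5 × (9.68/4.12 − 1) = 24.5 × 1.350 = 33.06 Ω.

R1 ≈ 33.1 Ω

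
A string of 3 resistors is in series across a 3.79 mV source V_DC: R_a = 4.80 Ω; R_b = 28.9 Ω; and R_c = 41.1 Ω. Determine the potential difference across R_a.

V ≈ 0.243 mV

Series total: ΣR = 4.80 + 28.9 + 41.1 = 74.80 Ω.
By the voltage-divider rule, V = 3.79 × 4.800/74.80 = 0.2432 mV.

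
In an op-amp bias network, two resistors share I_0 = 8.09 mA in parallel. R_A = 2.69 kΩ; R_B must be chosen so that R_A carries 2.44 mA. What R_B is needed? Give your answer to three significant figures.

R_B ≈ 1.16 kΩ

In a two-way split, I_A/I_0 = R_B/(R_A + R_B).
With f = 0.3016, R_B = R_A · f/(1−f) = 2.69 × 0.4319 = 1.162 kΩ.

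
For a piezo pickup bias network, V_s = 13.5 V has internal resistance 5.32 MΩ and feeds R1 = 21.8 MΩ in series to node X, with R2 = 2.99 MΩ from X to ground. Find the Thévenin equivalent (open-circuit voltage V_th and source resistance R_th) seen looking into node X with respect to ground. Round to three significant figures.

R1' = 5.32 + 21.8 = 27.12 MΩ (source resistance + R1).
Open-circuit (no load on X): V_th = V_s · R2/(R1' + R2) = 13.5 × 2.99/(27.12 + 2.99) = 1.341 V.
With V_s suppressed (replaced by a short), R_th = R1' ‖ R2 = (27.12 × 2.99)/(27.12 + 2.99) = 2.693 MΩ.

V_th ≈ 1.34 V, R_th ≈ 2.69 MΩ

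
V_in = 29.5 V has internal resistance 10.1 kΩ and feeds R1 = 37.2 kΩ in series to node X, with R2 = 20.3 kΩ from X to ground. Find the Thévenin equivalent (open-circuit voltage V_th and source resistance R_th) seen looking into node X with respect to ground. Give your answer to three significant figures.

R1' = 10.1 + 37.2 = 47.30 kΩ (source resistance + R1).
Open-circuit (no load on X): V_th = V_in · R2/(R1' + R2) = 29.5 × 20.3/(47.30 + 20.3) = 8.859 V.
With V_in suppressed (replaced by a short), R_th = R1' ‖ R2 = (47.30 × 20.3)/(47.30 + 20.3) = 14.20 kΩ.

V_th ≈ 8.86 V, R_th ≈ 14.2 kΩ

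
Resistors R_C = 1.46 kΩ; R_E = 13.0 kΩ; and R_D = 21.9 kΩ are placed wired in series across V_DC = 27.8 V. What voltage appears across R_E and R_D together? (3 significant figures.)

V ≈ 26.7 V

ΣR = 1.46 + 13.0 + 21.9 = 36.36 kΩ.
R_{R_E..R_D} = 13.0 + 21.9 = 34.90 kΩ.
By the voltage-divider rule, V = 27.8 × 34.90/36.36 = 26.68 V.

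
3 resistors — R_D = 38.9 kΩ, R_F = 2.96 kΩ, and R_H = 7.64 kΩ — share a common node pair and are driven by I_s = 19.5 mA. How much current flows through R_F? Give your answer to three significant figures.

Conductances: ΣG = 1/38.9 + 1/2.96 + 1/7.64 = 0.4944 (1/kΩ).
R_F takes the fraction G_k/ΣG = 0.3378/0.4944 = 0.6833, so I = 19.5 × 0.6833 = 13.32 mA.

I ≈ 13.3 mA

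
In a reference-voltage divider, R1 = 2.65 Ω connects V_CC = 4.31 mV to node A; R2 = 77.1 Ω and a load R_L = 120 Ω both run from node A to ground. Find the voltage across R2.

First combine the lower leg with the load: R2 ‖ R_L = 46.94 Ω.
Voltage divider with the loaded lower leg: V_out = 4.31 × 46.94/(2.65 + 46.94) = 4.31 × 0.9466 = 4.080 mV.
(Unloaded it would be 4.17 mV; the load pulls it down.)

V_out ≈ 4.08 mV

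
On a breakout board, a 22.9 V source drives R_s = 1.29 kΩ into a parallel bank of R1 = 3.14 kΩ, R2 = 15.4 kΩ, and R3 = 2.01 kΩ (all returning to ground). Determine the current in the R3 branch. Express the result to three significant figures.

Equivalent of the parallel group: R_p = 1.135 kΩ.
Node voltage V_A = V_supply · R_p/(R_s + R_p) = 22.9 × 0.4681 = 10.72 V.
Branch current I = V_A/R3 = 10.72/2.01 = 5.333 mA.
(Equivalently: I_total = 9.443 mA, then current-divider fraction G_k/ΣG = 0.5648.)

I ≈ 5.33 mA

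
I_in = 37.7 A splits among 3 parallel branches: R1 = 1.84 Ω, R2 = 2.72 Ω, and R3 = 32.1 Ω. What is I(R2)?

I ≈ 14.7 A

Total conductance ΣG = 1/1.84 + 1/2.72 + 1/32.1 = 0.9423 (units of 1/Ω).
R2 takes the fraction G_k/ΣG = 0.3676/0.9423 = 0.3902, so I = 37.7 × 0.3902 = 14.71 A.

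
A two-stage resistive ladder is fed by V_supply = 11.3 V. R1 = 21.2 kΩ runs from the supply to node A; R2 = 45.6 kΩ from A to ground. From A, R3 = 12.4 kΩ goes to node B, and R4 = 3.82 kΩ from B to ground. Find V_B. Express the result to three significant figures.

V_B ≈ 0.960 V

Looking into the second stage from A: R3 + R4 = 16.22 kΩ appears in parallel with R2.
Effective lower resistance at A: R2 ‖ 16.22 = 11.96 kΩ.
V_A = 11.3 × 11.96/(21.2 + 11.96) = 4.077 V.
V_B = V_A × 0.2355 = 0.9601 V.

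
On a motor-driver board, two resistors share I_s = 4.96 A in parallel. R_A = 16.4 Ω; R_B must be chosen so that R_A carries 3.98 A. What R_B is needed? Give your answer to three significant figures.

The fraction through R_A equals R_B/(R_A+R_B).
With f = 0.8024, R_B = R_A · f/(1−f) = 16.4 × 4.061 = 66.60 Ω.

R_B ≈ 66.6 Ω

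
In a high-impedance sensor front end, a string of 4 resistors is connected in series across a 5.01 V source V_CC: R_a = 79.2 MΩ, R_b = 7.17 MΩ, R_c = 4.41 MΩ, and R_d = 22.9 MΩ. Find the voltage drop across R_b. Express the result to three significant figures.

V ≈ 0.316 V

Total series resistance ΣR = 79.2 + 7.17 + 4.41 + 22.9 = 113.7 MΩ.
V = V_CC · R/ΣR = 5.01 × 0.06307 = 0.3160 V.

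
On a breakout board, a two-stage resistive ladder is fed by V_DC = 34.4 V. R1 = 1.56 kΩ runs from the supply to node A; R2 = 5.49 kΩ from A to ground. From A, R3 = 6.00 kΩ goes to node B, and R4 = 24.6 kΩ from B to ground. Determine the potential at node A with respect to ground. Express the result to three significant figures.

V_A ≈ 25.8 V

Looking into the second stage from A: R3 + R4 = 30.60 kΩ appears in parallel with R2.
R2 ‖ (R3+R4) = 4.655 kΩ.
V_A = 34.4 × 4.655/(1.56 + 4.655) = 25.77 V.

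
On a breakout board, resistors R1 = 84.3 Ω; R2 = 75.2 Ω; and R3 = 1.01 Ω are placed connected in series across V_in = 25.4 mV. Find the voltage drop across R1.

Total series resistance ΣR = 84.3 + 75.2 + 1.01 = 160.5 Ω.
V = V_in · R/ΣR = 25.4 × 0.5252 = 13.34 mV.

V ≈ 13.3 mV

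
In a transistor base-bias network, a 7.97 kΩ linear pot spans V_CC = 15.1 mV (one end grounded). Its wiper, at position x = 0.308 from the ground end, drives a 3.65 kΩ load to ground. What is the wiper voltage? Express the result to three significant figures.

V_out ≈ 3.17 mV

The pot divides into 5.515 kΩ above the wiper and 2.455 kΩ below.
R_L loads the lower segment: effective lower R = 1.468 kΩ.
Then V_out = V_CC · 1.468/(5.515 + 1.468) = 3.174 mV.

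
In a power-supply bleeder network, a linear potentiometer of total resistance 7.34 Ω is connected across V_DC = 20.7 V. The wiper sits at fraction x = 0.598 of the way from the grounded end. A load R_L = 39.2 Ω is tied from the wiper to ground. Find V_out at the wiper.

The pot divides into 2.951 Ω above the wiper and 4.389 Ω below.
(x·R_p) ‖ R_L = 3.947 Ω.
V_out = 20.7 × 3.947/(2.951 + 3.947) = 11.85 V.

V_out ≈ 11.8 V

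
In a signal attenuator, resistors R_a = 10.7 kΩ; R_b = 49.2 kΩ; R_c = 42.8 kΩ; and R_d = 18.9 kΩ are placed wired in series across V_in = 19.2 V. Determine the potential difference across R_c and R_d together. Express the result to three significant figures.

Total series resistance ΣR = 10.7 + 49.2 + 42.8 + 18.9 = 121.6 kΩ.
R_{R_c..R_d} = 42.8 + 18.9 = 61.70 kΩ.
V = V_in · R/ΣR = 19.2 × 0.5074 = 9.742 V.

V ≈ 9.74 V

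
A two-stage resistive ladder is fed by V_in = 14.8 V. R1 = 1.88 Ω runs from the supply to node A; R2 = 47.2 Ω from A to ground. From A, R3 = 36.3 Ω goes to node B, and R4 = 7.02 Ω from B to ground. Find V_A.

V_A ≈ 13.7 V

The second stage (R3 + R4 = 43.32 Ω) loads node A in parallel with R2.
R2 ‖ (R3+R4) = 22.59 Ω.
V_A = 14.8 × 22.59/(1.88 + 22.59) = 13.66 V.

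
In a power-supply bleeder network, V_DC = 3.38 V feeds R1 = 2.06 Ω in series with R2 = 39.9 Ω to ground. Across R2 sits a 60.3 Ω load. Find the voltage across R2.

The load sits in parallel with R2, giving an effective lower resistance R2' = R2·R_L/(R2+R_L) = 24.01 Ω.
Now apply the divider: V_out = 3.38 × 0.9210 = 3.113 V.
(Unloaded it would be 3.21 V; the load pulls it down.)

V_out ≈ 3.11 V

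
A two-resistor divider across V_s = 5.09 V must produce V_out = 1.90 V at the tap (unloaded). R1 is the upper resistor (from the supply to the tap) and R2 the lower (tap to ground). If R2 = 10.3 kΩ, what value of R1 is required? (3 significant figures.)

R1 ≈ 17.3 kΩ

Required fraction k = V_out/V_s = 0.3733.
So R1 = R2 · (V_s/V_out − 1) = 10.3 × (5.09/1.90 − 1) = 10.3 × 1.679 = 17.29 kΩ.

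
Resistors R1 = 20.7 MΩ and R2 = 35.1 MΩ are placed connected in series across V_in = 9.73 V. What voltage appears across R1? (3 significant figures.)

V ≈ 3.61 V

ΣR = 20.7 + 35.1 = 55.80 MΩ.
Voltage divider: V = V_in · (20.70 / 55.80) = 9.73 × 0.3710 = 3.610 V.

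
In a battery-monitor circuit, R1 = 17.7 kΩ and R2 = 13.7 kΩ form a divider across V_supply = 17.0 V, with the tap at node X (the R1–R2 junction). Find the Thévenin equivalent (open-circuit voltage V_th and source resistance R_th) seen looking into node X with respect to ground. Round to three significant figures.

V_th ≈ 7.42 V, R_th ≈ 7.72 kΩ

With X open, the divider is unloaded: V_th = 17.0 × 13.7/31.40 = 7.417 V.
Looking into X with the source shorted: R_th = R1·R2/(R1+R2) = 17.70 × 13.7/31.40 = 7.723 kΩ.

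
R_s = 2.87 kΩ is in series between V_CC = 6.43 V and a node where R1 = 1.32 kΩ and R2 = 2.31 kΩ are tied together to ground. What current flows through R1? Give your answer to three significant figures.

Combine the parallel branches: R_p = (1/1.32 + 1/2.31)⁻¹ = 0.8400 kΩ.
V_A = 6.43 × 0.8400/3.710 = 1.456 V.
Branch current I = V_A/R1 = 1.456/1.32 = 1.103 mA.

I ≈ 1.10 mA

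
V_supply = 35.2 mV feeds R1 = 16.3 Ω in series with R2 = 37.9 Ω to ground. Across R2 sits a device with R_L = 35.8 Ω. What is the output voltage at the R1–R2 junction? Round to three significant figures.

First combine the lower leg with the load: R2 ‖ R_L = 18.41 Ω.
Now apply the divider: V_out = 35.2 × 0.5304 = 18.67 mV.

V_out ≈ 18.7 mV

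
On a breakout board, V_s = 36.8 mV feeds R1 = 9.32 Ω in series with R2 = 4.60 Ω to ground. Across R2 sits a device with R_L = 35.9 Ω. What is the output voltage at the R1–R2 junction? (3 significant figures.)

First combine the lower leg with the load: R2 ‖ R_L = 4.078 Ω.
Voltage divider with the loaded lower leg: V_out = 36.8 × 4.078/(9.32 + 4.078) = 36.8 × 0.3043 = 11.20 mV.

V_out ≈ 11.2 mV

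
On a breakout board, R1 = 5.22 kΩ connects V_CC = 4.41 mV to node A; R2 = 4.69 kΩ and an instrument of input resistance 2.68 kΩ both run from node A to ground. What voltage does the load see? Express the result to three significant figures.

V_out ≈ 1.09 mV

R2 ‖ R_L = (4.69 × 2.68)/(4.69 + 2.68) = 1.705 kΩ.
Then V_out = V_CC · R2'/(R1 + R2') = 4.41 × 1.705/6.925 = 1.086 mV.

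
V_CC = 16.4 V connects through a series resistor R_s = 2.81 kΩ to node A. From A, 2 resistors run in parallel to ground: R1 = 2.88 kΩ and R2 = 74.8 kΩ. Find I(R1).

Parallel bank: R_p = 1/(1/2.88 + 1/74.8) = 2.773 kΩ.
V_A by voltage divider: V_A = 16.4 × 2.773/(2.81 + 2.773) = 8.146 V.
I(R1) = V_A / R1 = 8.146/2.88 = 2.828 mA.

I ≈ 2.83 mA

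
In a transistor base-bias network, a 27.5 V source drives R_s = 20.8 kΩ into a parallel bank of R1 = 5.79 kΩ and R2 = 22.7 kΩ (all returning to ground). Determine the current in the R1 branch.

Combine the parallel branches: R_p = (1/5.79 + 1/22.7)⁻¹ = 4.613 kΩ.
V_A by voltage divider: V_A = 27.5 × 4.613/(20.8 + 4.613) = 4.992 V.
I(R1) = V_A / R1 = 4.992/5.79 = 0.8622 mA.
(Check via current divider: I_total = 1.082 mA; share G_k/ΣG = 0.7968 → same result.)

I ≈ 0.862 mA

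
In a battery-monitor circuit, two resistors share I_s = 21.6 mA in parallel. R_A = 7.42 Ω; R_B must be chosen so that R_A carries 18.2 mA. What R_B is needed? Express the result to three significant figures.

R_B ≈ 39.7 Ω

The fraction through R_A equals R_B/(R_A+R_B).
18.2/21.6 = R_B/(R_A + R_B) → R_B = R_A · (0.8426)/(1 − 0.8426) = 7.42 × 5.353 = 39.72 Ω.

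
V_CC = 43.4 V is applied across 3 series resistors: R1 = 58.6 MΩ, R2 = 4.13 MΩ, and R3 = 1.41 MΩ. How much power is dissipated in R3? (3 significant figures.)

The common current is I = 43.4/64.14 = 0.6766 µA.
P(R3) = I²·R3 = (0.6766)² × 1.41 = 0.6456 µW.

P ≈ 0.646 µW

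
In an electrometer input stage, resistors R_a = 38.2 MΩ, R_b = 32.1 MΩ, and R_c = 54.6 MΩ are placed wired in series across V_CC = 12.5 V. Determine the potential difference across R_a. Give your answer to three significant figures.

V ≈ 3.82 V

Total series resistance ΣR = 38.2 + 32.1 + 54.6 = 124.9 MΩ.
V = V_CC · R/ΣR = 12.5 × 0.3058 = 3.823 V.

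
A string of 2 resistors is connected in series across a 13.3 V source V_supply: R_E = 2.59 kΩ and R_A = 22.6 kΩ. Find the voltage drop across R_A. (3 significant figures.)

Series total: ΣR = 2.59 + 22.6 = 25.19 kΩ.
By the voltage-divider rule, V = 13.3 × 22.60/25.19 = 11.93 V.

V ≈ 11.9 V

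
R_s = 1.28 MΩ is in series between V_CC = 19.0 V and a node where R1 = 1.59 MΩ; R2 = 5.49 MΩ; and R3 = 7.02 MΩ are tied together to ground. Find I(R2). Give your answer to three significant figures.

Parallel bank: R_p = 1/(1/1.59 + 1/5.49 + 1/7.02) = 1.049 MΩ.
V_A by voltage divider: V_A = 19.0 × 1.049/(1.28 + 1.049) = 8.557 V.
Branch current I = V_A/R2 = 8.557/5.49 = 1.559 µA.

I ≈ 1.56 µA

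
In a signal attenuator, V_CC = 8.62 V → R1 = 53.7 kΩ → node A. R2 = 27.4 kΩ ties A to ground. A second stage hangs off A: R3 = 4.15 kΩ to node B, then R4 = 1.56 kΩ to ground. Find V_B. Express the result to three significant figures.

V_B ≈ 0.190 V

Node A sees R2 in parallel with the series input of stage 2, R3 + R4 = 5.710 kΩ.
R2 ‖ (R3+R4) = 4.725 kΩ.
First divider: V_A = V_CC · 4.725/(53.7 + 4.725) = 0.6972 V.
Stage 2 is unloaded, so V_B = V_A · R4/(R3+R4) = 0.6972 × 1.56/5.710 = 0.1905 V.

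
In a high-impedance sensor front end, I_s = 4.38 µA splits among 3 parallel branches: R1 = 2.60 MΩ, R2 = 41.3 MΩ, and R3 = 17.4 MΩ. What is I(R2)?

I ≈ 0.227 µA

Conductances: ΣG = 1/2.60 + 1/41.3 + 1/17.4 = 0.4663 (1/MΩ).
Current divider: I(R2) = I_s · G_k/ΣG = 4.38 × (0.02421/0.4663) = 4.38 × 0.05193 = 0.2274 µA.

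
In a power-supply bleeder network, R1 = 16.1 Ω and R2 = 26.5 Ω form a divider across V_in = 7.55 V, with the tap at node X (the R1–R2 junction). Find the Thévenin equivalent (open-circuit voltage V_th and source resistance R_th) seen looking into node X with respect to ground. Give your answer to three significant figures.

V_th ≈ 4.70 V, R_th ≈ 10.0 Ω

With X open, the divider is unloaded: V_th = 7.55 × 26.5/42.60 = 4.697 V.
Looking into X with the source shorted: R_th = R1·R2/(R1+R2) = 16.10 × 26.5/42.60 = 10.02 Ω.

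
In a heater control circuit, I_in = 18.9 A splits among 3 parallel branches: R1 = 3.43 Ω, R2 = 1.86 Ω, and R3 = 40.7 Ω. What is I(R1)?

I ≈ 6.45 A

Conductances: ΣG = 1/3.43 + 1/1.86 + 1/40.7 = 0.8537 (1/Ω).
By the current-divider rule, I = I_in · G_k/ΣG = 18.9 × 0.3415 = 6.454 A.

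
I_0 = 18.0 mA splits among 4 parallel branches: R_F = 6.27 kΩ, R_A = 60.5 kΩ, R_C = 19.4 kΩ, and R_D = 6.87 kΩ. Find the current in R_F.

I ≈ 7.69 mA

Conductances: ΣG = 1/6.27 + 1/60.5 + 1/19.4 + 1/6.87 = 0.3731 (1/kΩ).
Current divider: I(R_F) = I_0 · G_k/ΣG = 18.0 × (0.1595/0.3731) = 18.0 × 0.4274 = 7.694 mA.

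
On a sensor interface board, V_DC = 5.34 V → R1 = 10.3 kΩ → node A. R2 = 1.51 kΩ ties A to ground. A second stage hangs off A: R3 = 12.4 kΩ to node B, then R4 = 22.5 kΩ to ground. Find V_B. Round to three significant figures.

Looking into the second stage from A: R3 + R4 = 34.90 kΩ appears in parallel with R2.
R2 ‖ (R3+R4) = 1.447 kΩ.
V_A = 5.34 × 1.447/(10.3 + 1.447) = 0.6579 V.
V_B = V_A × 0.6447 = 0.4242 V.

V_B ≈ 0.424 V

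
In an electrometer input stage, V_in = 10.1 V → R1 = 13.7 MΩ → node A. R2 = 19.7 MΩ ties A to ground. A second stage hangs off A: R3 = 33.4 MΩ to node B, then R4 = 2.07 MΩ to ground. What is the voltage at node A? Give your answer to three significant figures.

V_A ≈ 4.85 V

Looking into the second stage from A: R3 + R4 = 35.47 MΩ appears in parallel with R2.
R2 ‖ (R3+R4) = 12.67 MΩ.
V_A = 10.1 × 12.67/(13.7 + 12.67) = 4.852 V.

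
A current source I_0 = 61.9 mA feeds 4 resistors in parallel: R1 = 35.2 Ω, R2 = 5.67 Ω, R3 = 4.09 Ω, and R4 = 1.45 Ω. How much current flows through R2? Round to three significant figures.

I ≈ 9.59 mA

ΣG = 1/35.2 + 1/5.67 + 1/4.09 + 1/1.45 = 1.139.
R2 takes the fraction G_k/ΣG = 0.1764/1.139 = 0.1549, so I = 61.9 × 0.1549 = 9.585 mA.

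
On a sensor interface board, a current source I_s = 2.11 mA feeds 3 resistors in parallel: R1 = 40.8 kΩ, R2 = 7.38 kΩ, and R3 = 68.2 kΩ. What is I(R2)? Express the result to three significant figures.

I ≈ 1.64 mA

Conductances: ΣG = 1/40.8 + 1/7.38 + 1/68.2 = 0.1747 (1/kΩ).
By the current-divider rule, I = I_s · G_k/ΣG = 2.11 × 0.7757 = 1.637 mA.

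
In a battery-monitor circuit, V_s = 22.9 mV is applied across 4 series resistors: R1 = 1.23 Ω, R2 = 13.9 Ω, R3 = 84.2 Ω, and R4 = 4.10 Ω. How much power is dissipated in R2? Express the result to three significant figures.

ΣR = 103.4 Ω → I = 22.9/103.4 = 0.2214 mA.
P = I²R = 0.04902 × 13.9 = 0.6814 µW.

P ≈ 0.681 µW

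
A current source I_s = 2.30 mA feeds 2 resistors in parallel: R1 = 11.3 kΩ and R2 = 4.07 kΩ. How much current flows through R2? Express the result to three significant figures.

I ≈ 1.69 mA

For two parallel branches, I_k = I_s · (other R)/(sum of R).
I(R2) = 2.30 × 11.3/(11.3 + 4.07) = 2.30 × 0.7352 = 1.691 mA.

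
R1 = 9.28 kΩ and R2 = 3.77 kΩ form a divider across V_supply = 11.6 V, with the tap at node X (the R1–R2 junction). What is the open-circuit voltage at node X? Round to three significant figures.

V_th is the unloaded tap voltage: V_supply · R2/(R1+R2) = 11.6 × 0.2889 = 3.351 V.

V_th ≈ 3.35 V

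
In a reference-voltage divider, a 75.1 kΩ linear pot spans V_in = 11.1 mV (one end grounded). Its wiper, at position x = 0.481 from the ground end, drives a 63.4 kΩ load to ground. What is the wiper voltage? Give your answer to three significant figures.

V_out ≈ 4.12 mV

Split the track: R_lower = x·R_p = 36.12 kΩ, R_upper = (1−x)·R_p = 38.98 kΩ.
Lower segment in parallel with the load: 36.12 ‖ 63.4 = 23.01 kΩ.
Then V_out = V_in · 23.01/(38.98 + 23.01) = 4.121 mV.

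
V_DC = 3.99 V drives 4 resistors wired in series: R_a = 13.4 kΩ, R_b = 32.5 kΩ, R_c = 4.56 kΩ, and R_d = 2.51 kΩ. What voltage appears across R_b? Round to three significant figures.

Total series resistance ΣR = 13.4 + 32.5 + 4.56 + 2.51 = 52.97 kΩ.
By the voltage-divider rule, V = 3.99 × 32.50/52.97 = 2.448 V.

V ≈ 2.45 V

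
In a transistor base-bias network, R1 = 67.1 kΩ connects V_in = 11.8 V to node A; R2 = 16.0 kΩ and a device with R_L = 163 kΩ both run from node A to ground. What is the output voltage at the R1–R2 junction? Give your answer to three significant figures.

The load sits in parallel with R2, giving an effective lower resistance R2' = R2·R_L/(R2+R_L) = 14.57 kΩ.
Then V_out = V_in · R2'/(R1 + R2') = 11.8 × 14.57/81.67 = 2.105 V.
(Unloaded it would be 2.27 V; the load pulls it down.)

V_out ≈ 2.11 V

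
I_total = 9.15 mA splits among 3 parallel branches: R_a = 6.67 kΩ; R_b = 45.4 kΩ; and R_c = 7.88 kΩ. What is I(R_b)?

I ≈ 0.674 mA

Total conductance ΣG = 1/6.67 + 1/45.4 + 1/7.88 = 0.2989 (units of 1/kΩ).
R_b takes the fraction G_k/ΣG = 0.02203/0.2989 = 0.07370, so I = 9.15 × 0.07370 = 0.6744 mA.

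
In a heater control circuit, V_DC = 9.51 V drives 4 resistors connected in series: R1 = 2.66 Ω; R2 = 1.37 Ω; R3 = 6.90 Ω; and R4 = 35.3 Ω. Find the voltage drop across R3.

V ≈ 1.42 V

Total series resistance ΣR = 2.66 + 1.37 + 6.90 + 35.3 = 46.23 Ω.
Voltage divider: V = V_DC · (6.900 / 46.23) = 9.51 × 0.1493 = 1.419 V.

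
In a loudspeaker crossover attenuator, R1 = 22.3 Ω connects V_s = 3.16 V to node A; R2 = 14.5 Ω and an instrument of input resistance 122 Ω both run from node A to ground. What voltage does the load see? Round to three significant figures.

The load sits in parallel with R2, giving an effective lower resistance R2' = R2·R_L/(R2+R_L) = 12.96 Ω.
Voltage divider with the loaded lower leg: V_out = 3.16 × 12.96/(22.3 + 12.96) = 3.16 × 0.3676 = 1.161 V.
(Unloaded it would be 1.25 V; the load pulls it down.)

V_out ≈ 1.16 V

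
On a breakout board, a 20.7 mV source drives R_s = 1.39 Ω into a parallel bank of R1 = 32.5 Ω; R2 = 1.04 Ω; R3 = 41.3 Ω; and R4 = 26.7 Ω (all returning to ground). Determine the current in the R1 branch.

I ≈ 0.258 mA

Combine the parallel branches: R_p = (1/32.5 + 1/1.04 + 1/41.3 + 1/26.7)⁻¹ = 0.9488 Ω.
V_A = 20.7 × 0.9488/2.339 = 8.397 mV.
Branch current I = V_A/R1 = 8.397/32.5 = 0.2584 mA.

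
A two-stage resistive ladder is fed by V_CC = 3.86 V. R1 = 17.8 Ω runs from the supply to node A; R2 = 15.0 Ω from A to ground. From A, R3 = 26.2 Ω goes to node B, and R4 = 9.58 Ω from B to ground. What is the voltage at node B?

Node A sees R2 in parallel with the series input of stage 2, R3 + R4 = 35.78 Ω.
Effective lower resistance at A: R2 ‖ 35.78 = 10.57 Ω.
V_A = 3.86 × 10.57/(17.8 + 10.57) = 1.438 V.
Then the unloaded second divider: V_B = V_A × R4/(R3+R4) = 1.438 × 0.2677 = 0.3850 V.

V_B ≈ 0.385 V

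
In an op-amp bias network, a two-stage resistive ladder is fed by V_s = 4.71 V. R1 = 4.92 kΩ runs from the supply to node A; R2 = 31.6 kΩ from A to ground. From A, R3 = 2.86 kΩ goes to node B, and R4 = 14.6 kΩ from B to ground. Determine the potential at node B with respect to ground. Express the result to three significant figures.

The second stage (R3 + R4 = 17.46 kΩ) loads node A in parallel with R2.
Effective lower resistance at A: R2 ‖ 17.46 = 11.25 kΩ.
So V_A = 4.71 × 0.6957 = 3.277 V.
V_B = V_A × 0.8362 = 2.740 V.

V_B ≈ 2.74 V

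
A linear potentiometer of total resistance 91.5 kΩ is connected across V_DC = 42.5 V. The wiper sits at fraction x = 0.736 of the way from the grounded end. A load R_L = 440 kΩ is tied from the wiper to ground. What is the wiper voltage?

The pot divides into 24.16 kΩ above the wiper and 67.34 kΩ below.
(x·R_p) ‖ R_L = 58.40 kΩ.
Loaded-divider output: V_out = 42.5 × 0.7074 = 30.07 V.
(Unloaded: V_out = x·V_DC = 31.3 V.)

V_out ≈ 30.1 V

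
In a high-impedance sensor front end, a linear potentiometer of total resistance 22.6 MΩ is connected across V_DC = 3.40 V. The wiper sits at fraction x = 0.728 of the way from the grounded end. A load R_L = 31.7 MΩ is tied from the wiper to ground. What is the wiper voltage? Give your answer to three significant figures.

V_out ≈ 2.17 V

The pot divides into 6.147 MΩ above the wiper and 16.45 MΩ below.
(x·R_p) ‖ R_L = 10.83 MΩ.
Loaded-divider output: V_out = 3.40 × 0.6379 = 2.169 V.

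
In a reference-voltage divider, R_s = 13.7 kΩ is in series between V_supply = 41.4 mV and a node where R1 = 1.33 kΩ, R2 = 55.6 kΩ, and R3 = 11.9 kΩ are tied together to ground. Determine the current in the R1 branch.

Equivalent of the parallel group: R_p = 1.171 kΩ.
Node voltage V_A = V_supply · R_p/(R_s + R_p) = 41.4 × 0.07875 = 3.260 mV.
Branch current I = V_A/R1 = 3.260/1.33 = 2.451 µA.

I ≈ 2.45 µA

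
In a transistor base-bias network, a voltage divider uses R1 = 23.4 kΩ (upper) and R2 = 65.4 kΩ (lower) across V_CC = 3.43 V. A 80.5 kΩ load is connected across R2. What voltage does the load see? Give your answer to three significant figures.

The load sits in parallel with R2, giving an effective lower resistance R2' = R2·R_L/(R2+R_L) = 36.08 kΩ.
Then V_out = V_CC · R2'/(R1 + R2') = 3.43 × 36.08/59.48 = 2.081 V.

V_out ≈ 2.08 V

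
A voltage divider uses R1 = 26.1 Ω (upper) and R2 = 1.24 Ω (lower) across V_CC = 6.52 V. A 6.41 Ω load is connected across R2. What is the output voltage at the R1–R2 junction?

V_out ≈ 0.250 V

First combine the lower leg with the load: R2 ‖ R_L = 1.039 Ω.
Then V_out = V_CC · R2'/(R1 + R2') = 6.52 × 1.039/27.14 = 0.2496 V.
(Unloaded it would be 0.296 V; the load pulls it down.)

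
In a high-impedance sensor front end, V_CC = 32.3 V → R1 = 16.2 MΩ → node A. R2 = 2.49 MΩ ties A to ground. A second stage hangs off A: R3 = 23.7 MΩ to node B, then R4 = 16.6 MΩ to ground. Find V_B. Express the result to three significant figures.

The second stage (R3 + R4 = 40.30 MΩ) loads node A in parallel with R2.
Effective lower resistance at A: R2 ‖ 40.30 = 2.345 MΩ.
So V_A = 32.3 × 0.1265 = 4.084 V.
Stage 2 is unloaded, so V_B = V_A · R4/(R3+R4) = 4.084 × 16.6/40.30 = 1.682 V.

V_B ≈ 1.68 V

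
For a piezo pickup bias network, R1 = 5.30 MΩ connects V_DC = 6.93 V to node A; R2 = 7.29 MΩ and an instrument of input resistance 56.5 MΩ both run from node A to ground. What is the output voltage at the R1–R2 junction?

V_out ≈ 3.81 V

First combine the lower leg with the load: R2 ‖ R_L = 6.457 MΩ.
Voltage divider with the loaded lower leg: V_out = 6.93 × 6.457/(5.30 + 6.457) = 6.93 × 0.5492 = 3.806 V.
(Unloaded it would be 4.01 V; the load pulls it down.)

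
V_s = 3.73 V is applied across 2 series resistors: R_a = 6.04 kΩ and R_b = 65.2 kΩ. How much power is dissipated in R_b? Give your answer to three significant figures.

ΣR = 71.24 kΩ → I = 3.73/71.24 = 0.05236 mA.
V(R_b) = I·R = 3.414 V; P = V·I = 3.414 × 0.05236 = 0.1787 mW.

P ≈ 0.179 mW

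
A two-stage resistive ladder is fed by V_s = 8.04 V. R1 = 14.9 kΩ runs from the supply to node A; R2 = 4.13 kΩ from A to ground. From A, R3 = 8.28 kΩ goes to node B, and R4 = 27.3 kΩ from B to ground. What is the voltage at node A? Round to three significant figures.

V_A ≈ 1.60 V

Looking into the second stage from A: R3 + R4 = 35.58 kΩ appears in parallel with R2.
R2 ‖ (R3+R4) = 3.700 kΩ.
V_A = 8.04 × 3.700/(14.9 + 3.700) = 1.600 V.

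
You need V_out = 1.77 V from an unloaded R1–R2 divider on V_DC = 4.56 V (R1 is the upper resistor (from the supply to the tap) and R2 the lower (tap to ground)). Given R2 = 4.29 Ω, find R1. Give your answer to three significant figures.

The divider ratio is R2/(R1+R2) = 1.77/4.56 = 0.3882.
So R1 = R2 · (V_DC/V_out − 1) = 4.29 × (4.56/1.77 − 1) = 4.29 × 1.576 = 6.762 Ω.

R1 ≈ 6.76 Ω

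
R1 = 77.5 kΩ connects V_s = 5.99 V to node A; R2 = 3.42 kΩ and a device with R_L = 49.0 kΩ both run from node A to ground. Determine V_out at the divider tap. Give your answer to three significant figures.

R2 ‖ R_L = (3.42 × 49.0)/(3.42 + 49.0) = 3.197 kΩ.
Voltage divider with the loaded lower leg: V_out = 5.99 × 3.197/(77.5 + 3.197) = 5.99 × 0.03962 = 0.2373 V.

V_out ≈ 0.237 V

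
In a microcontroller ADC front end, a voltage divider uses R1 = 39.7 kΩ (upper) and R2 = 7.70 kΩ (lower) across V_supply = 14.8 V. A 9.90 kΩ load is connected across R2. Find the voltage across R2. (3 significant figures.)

V_out ≈ 1.46 V

First combine the lower leg with the load: R2 ‖ R_L = 4.331 kΩ.
Then V_out = V_supply · R2'/(R1 + R2') = 14.8 × 4.331/44.03 = 1.456 V.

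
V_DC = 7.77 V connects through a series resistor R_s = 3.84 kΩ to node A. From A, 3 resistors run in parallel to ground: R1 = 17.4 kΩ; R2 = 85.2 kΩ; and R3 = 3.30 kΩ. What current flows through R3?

Equivalent of the parallel group: R_p = 2.686 kΩ.
Node voltage V_A = V_DC · R_p/(R_s + R_p) = 7.77 × 0.4116 = 3.198 V.
I(R3) = V_A / R3 = 3.198/3.30 = 0.9692 mA.

I ≈ 0.969 mA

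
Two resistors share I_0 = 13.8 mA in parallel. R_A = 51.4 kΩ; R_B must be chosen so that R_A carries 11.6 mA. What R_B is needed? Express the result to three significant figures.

In a two-way split, I_A/I_0 = R_B/(R_A + R_B).
11.6/13.8 = R_B/(R_A + R_B) → R_B = R_A · (0.8406)/(1 − 0.8406) = 51.4 × 5.273 = 271.0 kΩ.

R_B ≈ 271 kΩ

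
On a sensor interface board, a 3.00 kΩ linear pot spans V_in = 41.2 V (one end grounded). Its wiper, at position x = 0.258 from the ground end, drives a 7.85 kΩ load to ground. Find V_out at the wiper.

V_out ≈ 9.90 V

Split the track: R_lower = x·R_p = 0.7740 kΩ, R_upper = (1−x)·R_p = 2.226 kΩ.
(x·R_p) ‖ R_L = 0.7045 kΩ.
Then V_out = V_in · 0.7045/(2.226 + 0.7045) = 9.905 V.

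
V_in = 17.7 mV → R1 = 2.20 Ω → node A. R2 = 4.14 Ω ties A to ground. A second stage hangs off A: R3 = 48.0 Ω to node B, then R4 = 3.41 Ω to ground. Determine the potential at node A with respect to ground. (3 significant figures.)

V_A ≈ 11.2 mV

Node A sees R2 in parallel with the series input of stage 2, R3 + R4 = 51.41 Ω.
Effective lower resistance at A: R2 ‖ 51.41 = 3.831 Ω.
V_A = 17.7 × 3.831/(2.20 + 3.831) = 11.24 mV.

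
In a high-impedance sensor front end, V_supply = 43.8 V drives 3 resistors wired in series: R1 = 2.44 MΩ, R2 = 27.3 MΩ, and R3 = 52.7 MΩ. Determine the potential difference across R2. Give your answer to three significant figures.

V ≈ 14.5 V

Series total: ΣR = 2.44 + 27.3 + 52.7 = 82.44 MΩ.
Voltage divider: V = V_supply · (27.30 / 82.44) = 43.8 × 0.3311 = 14.50 V.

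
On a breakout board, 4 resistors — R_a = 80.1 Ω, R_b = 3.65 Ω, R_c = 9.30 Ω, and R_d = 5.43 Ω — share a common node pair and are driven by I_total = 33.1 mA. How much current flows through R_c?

Total conductance ΣG = 1/80.1 + 1/3.65 + 1/9.30 + 1/5.43 = 0.5781 (units of 1/Ω).
By the current-divider rule, I = I_total · G_k/ΣG = 33.1 × 0.1860 = 6.156 mA.

I ≈ 6.16 mA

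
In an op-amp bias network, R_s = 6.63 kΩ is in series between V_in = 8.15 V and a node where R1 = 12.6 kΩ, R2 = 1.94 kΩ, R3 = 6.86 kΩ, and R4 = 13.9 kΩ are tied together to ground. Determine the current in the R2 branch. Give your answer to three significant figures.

Parallel bank: R_p = 1/(1/12.6 + 1/1.94 + 1/6.86 + 1/13.9) = 1.231 kΩ.
V_A by voltage divider: V_A = 8.15 × 1.231/(6.63 + 1.231) = 1.276 V.
Branch current I = V_A/R2 = 1.276/1.94 = 0.6577 mA.

I ≈ 0.658 mA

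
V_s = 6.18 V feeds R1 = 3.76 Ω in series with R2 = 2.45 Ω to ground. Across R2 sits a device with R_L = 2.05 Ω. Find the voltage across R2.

V_out ≈ 1.41 V

R2 ‖ R_L = (2.45 × 2.05)/(2.45 + 2.05) = 1.116 Ω.
Voltage divider with the loaded lower leg: V_out = 6.18 × 1.116/(3.76 + 1.116) = 6.18 × 0.2289 = 1.415 V.
(Unloaded it would be 2.44 V; the load pulls it down.)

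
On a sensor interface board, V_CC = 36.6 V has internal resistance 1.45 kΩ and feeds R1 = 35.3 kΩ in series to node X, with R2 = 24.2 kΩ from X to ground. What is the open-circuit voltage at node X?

V_th ≈ 14.5 V

R1' = 1.45 + 35.3 = 36.75 kΩ (source resistance + R1).
V_th is the unloaded tap voltage: V_CC · R2/(R1'+R2) = 36.6 × 0.3970 = 14.53 V.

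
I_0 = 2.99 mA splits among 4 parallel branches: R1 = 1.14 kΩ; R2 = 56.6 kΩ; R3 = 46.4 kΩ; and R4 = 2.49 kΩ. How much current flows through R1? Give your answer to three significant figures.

I ≈ 1.99 mA

Conductances: ΣG = 1/1.14 + 1/56.6 + 1/46.4 + 1/2.49 = 1.318 (1/kΩ).
R1 takes the fraction G_k/ΣG = 0.8772/1.318 = 0.6655, so I = 2.99 × 0.6655 = 1.990 mA.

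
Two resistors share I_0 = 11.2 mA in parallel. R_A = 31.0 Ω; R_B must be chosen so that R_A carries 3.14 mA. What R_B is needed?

R_B ≈ 12.1 Ω

In a two-way split, I_A/I_0 = R_B/(R_A + R_B).
3.14/11.2 = R_B/(R_A + R_B) → R_B = R_A · (0.2804)/(1 − 0.2804) = 31.0 × 0.3896 = 12.08 Ω.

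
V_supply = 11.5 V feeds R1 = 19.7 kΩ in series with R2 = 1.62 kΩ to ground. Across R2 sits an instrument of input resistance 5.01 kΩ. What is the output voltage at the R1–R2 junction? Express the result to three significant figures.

The load sits in parallel with R2, giving an effective lower resistance R2' = R2·R_L/(R2+R_L) = 1.224 kΩ.
Voltage divider with the loaded lower leg: V_out = 11.5 × 1.224/(19.7 + 1.224) = 11.5 × 0.05850 = 0.6728 V.
(Unloaded it would be 0.874 V; the load pulls it down.)

V_out ≈ 0.673 V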